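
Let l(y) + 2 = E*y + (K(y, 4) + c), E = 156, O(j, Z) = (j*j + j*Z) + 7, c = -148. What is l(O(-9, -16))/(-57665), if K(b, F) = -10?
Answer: -36032/57665 ≈ -0.62485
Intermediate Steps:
O(j, Z) = 7 + j² + Z*j (O(j, Z) = (j² + Z*j) + 7 = 7 + j² + Z*j)
l(y) = -160 + 156*y (l(y) = -2 + (156*y + (-10 - 148)) = -2 + (156*y - 158) = -2 + (-158 + 156*y) = -160 + 156*y)
l(O(-9, -16))/(-57665) = (-160 + 156*(7 + (-9)² - 16*(-9)))/(-57665) = (-160 + 156*(7 + 81 + 144))*(-1/57665) = (-160 + 156*232)*(-1/57665) = (-160 + 36192)*(-1/57665) = 36032*(-1/57665) = -36032/57665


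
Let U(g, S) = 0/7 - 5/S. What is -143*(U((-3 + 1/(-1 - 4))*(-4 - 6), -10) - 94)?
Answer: 26741/2 ≈ 13371.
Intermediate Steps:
U(g, S) = -5/S (U(g, S) = 0*(1/7) - 5/S = 0 - 5/S = -5/S)
-143*(U((-3 + 1/(-1 - 4))*(-4 - 6), -10) - 94) = -143*(-5/(-10) - 94) = -143*(-5*(-1/10) - 94) = -143*(1/2 - 94) = -143*(-187/2) = 26741/2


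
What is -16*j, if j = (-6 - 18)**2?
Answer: -9216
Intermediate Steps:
j = 576 (j = (-24)**2 = 576)
-16*j = -16*576 = -9216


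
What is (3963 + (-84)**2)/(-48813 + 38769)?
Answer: -3673/3348 ≈ -1.0971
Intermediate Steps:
(3963 + (-84)**2)/(-48813 + 38769) = (3963 + 7056)/(-10044) = 11019*(-1/10044) = -3673/3348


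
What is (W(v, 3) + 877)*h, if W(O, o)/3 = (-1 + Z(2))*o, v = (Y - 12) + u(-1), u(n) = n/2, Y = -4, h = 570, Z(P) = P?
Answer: 505020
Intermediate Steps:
u(n) = n/2 (u(n) = n*(1/2) = n/2)
v = -33/2 (v = (-4 - 12) + (1/2)*(-1) = -16 - 1/2 = -33/2 ≈ -16.500)
W(O, o) = 3*o (W(O, o) = 3*((-1 + 2)*o) = 3*(1*o) = 3*o)
(W(v, 3) + 877)*h = (3*3 + 877)*570 = (9 + 877)*570 = 886*570 = 505020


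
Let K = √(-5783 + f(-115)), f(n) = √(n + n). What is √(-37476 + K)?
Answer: √(-37476 + √(-5783 + I*√230)) ≈ 0.196 + 193.59*I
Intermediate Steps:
f(n) = √2*√n (f(n) = √(2*n) = √2*√n)
K = √(-5783 + I*√230) (K = √(-5783 + √2*√(-115)) = √(-5783 + √2*(I*√115)) = √(-5783 + I*√230) ≈ 0.0997 + 76.046*I)
√(-37476 + K) = √(-37476 + √(-5783 + I*√230))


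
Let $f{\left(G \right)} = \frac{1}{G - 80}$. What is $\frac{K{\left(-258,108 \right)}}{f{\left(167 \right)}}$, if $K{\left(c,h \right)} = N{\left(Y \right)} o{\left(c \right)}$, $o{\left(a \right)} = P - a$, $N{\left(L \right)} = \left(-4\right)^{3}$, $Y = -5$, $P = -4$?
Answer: $-1414272$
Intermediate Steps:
$N{\left(L \right)} = -64$
$o{\left(a \right)} = -4 - a$
$K{\left(c,h \right)} = 256 + 64 c$ ($K{\left(c,h \right)} = - 64 \left(-4 - c\right) = 256 + 64 c$)
$f{\left(G \right)} = \frac{1}{-80 + G}$
$\frac{K{\left(-258,108 \right)}}{f{\left(167 \right)}} = \frac{256 + 64 \left(-258\right)}{\frac{1}{-80 + 167}} = \frac{256 - 16512}{\frac{1}{87}} = - 16256 \frac{1}{\frac{1}{87}} = \left(-16256\right) 87 = -1414272$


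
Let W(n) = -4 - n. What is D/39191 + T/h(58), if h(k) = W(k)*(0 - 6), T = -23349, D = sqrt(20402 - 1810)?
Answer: -7783/124 + 4*sqrt(1162)/39191 ≈ -62.763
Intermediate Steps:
D = 4*sqrt(1162) (D = sqrt(18592) = 4*sqrt(1162) ≈ 136.35)
h(k) = 24 + 6*k (h(k) = (-4 - k)*(0 - 6) = (-4 - k)*(-6) = 24 + 6*k)
D/39191 + T/h(58) = (4*sqrt(1162))/39191 - 23349/(24 + 6*58) = (4*sqrt(1162))*(1/39191) - 23349/(24 + 348) = 4*sqrt(1162)/39191 - 23349/372 = 4*sqrt(1162)/39191 - 23349*1/372 = 4*sqrt(1162)/39191 - 7783/124 = -7783/124 + 4*sqrt(1162)/39191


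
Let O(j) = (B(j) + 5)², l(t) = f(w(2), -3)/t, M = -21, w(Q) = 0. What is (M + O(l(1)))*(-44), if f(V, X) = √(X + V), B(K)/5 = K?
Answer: 3124 - 2200*I*√3 ≈ 3124.0 - 3810.5*I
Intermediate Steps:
B(K) = 5*K
f(V, X) = √(V + X)
l(t) = I*√3/t (l(t) = √(0 - 3)/t = √(-3)/t = (I*√3)/t = I*√3/t)
O(j) = (5 + 5*j)² (O(j) = (5*j + 5)² = (5 + 5*j)²)
(M + O(l(1)))*(-44) = (-21 + 25*(1 + I*√3/1)²)*(-44) = (-21 + 25*(1 + I*√3*1)²)*(-44) = (-21 + 25*(1 + I*√3)²)*(-44) = 924 - 1100*(1 + I*√3)²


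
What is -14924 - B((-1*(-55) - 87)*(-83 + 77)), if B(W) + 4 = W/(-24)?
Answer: -14912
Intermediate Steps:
B(W) = -4 - W/24 (B(W) = -4 + W/(-24) = -4 + W*(-1/24) = -4 - W/24)
-14924 - B((-1*(-55) - 87)*(-83 + 77)) = -14924 - (-4 - (-1*(-55) - 87)*(-83 + 77)/24) = -14924 - (-4 - (55 - 87)*(-6)/24) = -14924 - (-4 - (-4)*(-6)/3) = -14924 - (-4 - 1/24*192) = -14924 - (-4 - 8) = -14924 - 1*(-12) = -14924 + 12 = -14912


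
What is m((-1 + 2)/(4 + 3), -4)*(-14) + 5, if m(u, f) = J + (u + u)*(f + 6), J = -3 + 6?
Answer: -45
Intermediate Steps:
J = 3
m(u, f) = 3 + 2*u*(6 + f) (m(u, f) = 3 + (u + u)*(f + 6) = 3 + (2*u)*(6 + f) = 3 + 2*u*(6 + f))
m((-1 + 2)/(4 + 3), -4)*(-14) + 5 = (3 + 12*((-1 + 2)/(4 + 3)) + 2*(-4)*((-1 + 2)/(4 + 3)))*(-14) + 5 = (3 + 12*(1/7) + 2*(-4)*(1/7))*(-14) + 5 = (3 + 12/7 - 8/7)*(-14) + 5 = (25/7)*(-14) + 5 = -50 + 5 = -45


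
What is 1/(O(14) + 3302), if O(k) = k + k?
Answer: 1/3330 ≈ 0.00030030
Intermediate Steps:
O(k) = 2*k
1/(O(14) + 3302) = 1/(2*14 + 3302) = 1/(28 + 3302) = 1/3330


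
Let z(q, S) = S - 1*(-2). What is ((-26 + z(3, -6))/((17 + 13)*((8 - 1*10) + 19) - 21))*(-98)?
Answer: 980/163 ≈ 6.0123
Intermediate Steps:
z(q, S) = 2 + S (z(q, S) = S + 2 = 2 + S)
((-26 + z(3, -6))/((17 + 13)*((8 - 1*10) + 19) - 21))*(-98) = ((-26 + (2 - 6))/((17 + 13)*((8 - 1*10) + 19) - 21))*(-98) = ((-26 - 4)/(30*((8 - 10) + 19) - 21))*(-98) = -30/(30*(-2 + 19) - 21)*(-98) = -30/(30*17 - 21)*(-98) = -30/(510 - 21)*(-98) = -30/489*(-98) = -30*1/489*(-98) = -10/163*(-98) = 980/163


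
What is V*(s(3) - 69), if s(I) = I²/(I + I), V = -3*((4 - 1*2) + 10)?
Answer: 2430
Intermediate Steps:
V = -36 (V = -3*((4 - 2) + 10) = -3*(2 + 10) = -3*12 = -36)
s(I) = I/2 (s(I) = I²/((2*I)) = (1/(2*I))*I² = I/2)
V*(s(3) - 69) = -36*((½)*3 - 69) = -36*(3/2 - 69) = -36*(-135/2) = 2430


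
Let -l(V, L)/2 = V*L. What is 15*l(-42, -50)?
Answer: -63000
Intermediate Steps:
l(V, L) = -2*L*V (l(V, L) = -2*V*L = -2*L*V)
15*l(-42, -50) = 15*(-2*(-50)*(-42)) = 15*(-4200) = -63000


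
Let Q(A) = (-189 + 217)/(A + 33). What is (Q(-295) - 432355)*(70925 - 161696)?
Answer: 5141135008149/131 ≈ 3.9245e+10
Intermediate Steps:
Q(A) = 28/(33 + A)
(Q(-295) - 432355)*(70925 - 161696) = (28/(33 - 295) - 432355)*(70925 - 161696) = (28/(-262) - 432355)*(-90771) = (28*(-1/262) - 432355)*(-90771) = (-14/131 - 432355)*(-90771) = -56638519/131*(-90771) = 5141135008149/131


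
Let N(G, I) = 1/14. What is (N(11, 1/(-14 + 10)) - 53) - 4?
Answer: -797/14 ≈ -56.929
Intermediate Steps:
N(G, I) = 1/14
(N(11, 1/(-14 + 10)) - 53) - 4 = (1/14 - 53) - 4 = -741/14 - 4 = -797/14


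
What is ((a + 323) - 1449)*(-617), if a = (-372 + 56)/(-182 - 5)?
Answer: 129721782/187 ≈ 6.9370e+5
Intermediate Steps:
a = 316/187 (a = -316/(-187) = -316*(-1/187) = 316/187 ≈ 1.6898)
((a + 323) - 1449)*(-617) = ((316/187 + 323) - 1449)*(-617) = (60717/187 - 1449)*(-617) = -210246/187*(-617) = 129721782/187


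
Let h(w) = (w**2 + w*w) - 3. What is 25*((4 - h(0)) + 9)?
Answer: 400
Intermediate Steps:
h(w) = -3 + 2*w**2 (h(w) = (w**2 + w**2) - 3 = 2*w**2 - 3 = -3 + 2*w**2)
25*((4 - h(0)) + 9) = 25*((4 - (-3 + 2*0**2)) + 9) = 25*((4 - (-3 + 2*0)) + 9) = 25*((4 - (-3 + 0)) + 9) = 25*((4 - 1*(-3)) + 9) = 25*((4 + 3) + 9) = 25*(7 + 9) = 25*16 = 400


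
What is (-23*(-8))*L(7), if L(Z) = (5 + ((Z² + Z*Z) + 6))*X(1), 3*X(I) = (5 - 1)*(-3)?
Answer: -80224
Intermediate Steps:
X(I) = -4 (X(I) = ((5 - 1)*(-3))/3 = (4*(-3))/3 = (⅓)*(-12) = -4)
L(Z) = -44 - 8*Z² (L(Z) = (5 + ((Z² + Z*Z) + 6))*(-4) = (5 + ((Z² + Z²) + 6))*(-4) = (5 + (2*Z² + 6))*(-4) = (5 + (6 + 2*Z²))*(-4) = (11 + 2*Z²)*(-4) = -44 - 8*Z²)
(-23*(-8))*L(7) = (-23*(-8))*(-44 - 8*7²) = 184*(-44 - 8*49) = 184*(-44 - 392) = 184*(-436) = -80224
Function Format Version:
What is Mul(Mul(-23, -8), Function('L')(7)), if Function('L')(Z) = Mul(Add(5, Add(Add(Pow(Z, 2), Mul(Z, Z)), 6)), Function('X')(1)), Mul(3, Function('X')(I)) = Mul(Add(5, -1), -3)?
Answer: -80224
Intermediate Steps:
Function('X')(I) = -4 (Function('X')(I) = Mul(Rational(1, 3), Mul(Add(5, -1), -3)) = Mul(Rational(1, 3), Mul(4, -3)) = Mul(Rational(1, 3), -12) = -4)
Function('L')(Z) = Add(-44, Mul(-8, Pow(Z, 2))) (Function('L')(Z) = Mul(Add(5, Add(Add(Pow(Z, 2), Mul(Z, Z)), 6)), -4) = Mul(Add(5, Add(Add(Pow(Z, 2), Pow(Z, 2)), 6)), -4) = Mul(Add(5, Add(Mul(2, Pow(Z, 2)), 6)), -4) = Mul(Add(5, Add(6, Mul(2, Pow(Z, 2)))), -4) = Mul(Add(11, Mul(2, Pow(Z, 2))), -4) = Add(-44, Mul(-8, Pow(Z, 2))))
Mul(Mul(-23, -8), Function('L')(7)) = Mul(Mul(-23, -8), Add(-44, Mul(-8, Pow(7, 2)))) = Mul(184, Add(-44, Mul(-8, 49))) = Mul(184, Add(-44, -392)) = Mul(184, -436) = -80224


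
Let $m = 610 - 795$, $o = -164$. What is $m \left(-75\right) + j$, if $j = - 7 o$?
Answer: $15023$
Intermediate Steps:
$j = 1148$ ($j = \left(-7\right) \left(-164\right) = 1148$)
$m = -185$ ($m = 610 - 795 = -185$)
$m \left(-75\right) + j = \left(-185\right) \left(-75\right) + 1148 = 13875 + 1148 = 15023$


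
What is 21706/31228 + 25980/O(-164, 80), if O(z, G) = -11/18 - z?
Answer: 7333649633/45920774 ≈ 159.70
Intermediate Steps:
O(z, G) = -11/18 - z (O(z, G) = -11*1/18 - z = -11/18 - z)
21706/31228 + 25980/O(-164, 80) = 21706/31228 + 25980/(-11/18 - 1*(-164)) = 21706*(1/31228) + 25980/(-11/18 + 164) = 10853/15614 + 25980/(2941/18) = 10853/15614 + 25980*(18/2941) = 10853/15614 + 467640/2941 = 7333649633/45920774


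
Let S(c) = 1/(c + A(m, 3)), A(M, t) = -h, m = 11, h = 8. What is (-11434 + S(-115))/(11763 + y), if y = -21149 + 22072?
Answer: -1406383/1560378 ≈ -0.90131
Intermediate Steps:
A(M, t) = -8 (A(M, t) = -1*8 = -8)
y = 923
S(c) = 1/(-8 + c) (S(c) = 1/(c - 8) = 1/(-8 + c))
(-11434 + S(-115))/(11763 + y) = (-11434 + 1/(-8 - 115))/(11763 + 923) = (-11434 + 1/(-123))/12686 = (-11434 - 1/123)*(1/12686) = -1406383/123*1/12686 = -1406383/1560378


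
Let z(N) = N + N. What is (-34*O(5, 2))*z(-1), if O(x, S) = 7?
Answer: 476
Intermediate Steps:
z(N) = 2*N
(-34*O(5, 2))*z(-1) = (-34*7)*(2*(-1)) = -238*(-2) = 476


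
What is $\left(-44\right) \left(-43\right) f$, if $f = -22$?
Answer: $-41624$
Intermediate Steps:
$\left(-44\right) \left(-43\right) f = \left(-44\right) \left(-43\right) \left(-22\right) = 1892 \left(-22\right) = -41624$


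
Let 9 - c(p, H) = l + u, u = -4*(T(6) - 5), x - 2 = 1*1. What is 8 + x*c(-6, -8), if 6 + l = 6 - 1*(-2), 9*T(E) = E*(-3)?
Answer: -55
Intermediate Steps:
x = 3 (x = 2 + 1*1 = 2 + 1 = 3)
T(E) = -E/3 (T(E) = (E*(-3))/9 = (-3*E)/9 = -E/3)
l = 2 (l = -6 + (6 - 1*(-2)) = -6 + (6 + 2) = -6 + 8 = 2)
u = 28 (u = -4*(-⅓*6 - 5) = -4*(-2 - 5) = -4*(-7) = 28)
c(p, H) = -21 (c(p, H) = 9 - (2 + 28) = 9 - 1*30 = 9 - 30 = -21)
8 + x*c(-6, -8) = 8 + 3*(-21) = 8 - 63 = -55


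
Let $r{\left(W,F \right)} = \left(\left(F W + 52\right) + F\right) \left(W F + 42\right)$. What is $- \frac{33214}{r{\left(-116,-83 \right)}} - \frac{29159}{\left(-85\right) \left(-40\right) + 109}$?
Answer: $- \frac{1353079466668}{162822845955} \approx -8.3101$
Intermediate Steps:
$r{\left(W,F \right)} = \left(42 + F W\right) \left(52 + F + F W\right)$ ($r{\left(W,F \right)} = \left(\left(52 + F W\right) + F\right) \left(F W + 42\right) = \left(52 + F + F W\right) \left(42 + F W\right) = \left(42 + F W\right) \left(52 + F + F W\right)$)
$- \frac{33214}{r{\left(-116,-83 \right)}} - \frac{29159}{\left(-85\right) \left(-40\right) + 109} = - \frac{33214}{2184 + 42 \left(-83\right) - 116 \left(-83\right)^{2} + \left(-83\right)^{2} \left(-116\right)^{2} + 94 \left(-83\right) \left(-116\right)} - \frac{29159}{\left(-85\right) \left(-40\right) + 109} = - \frac{33214}{2184 - 3486 - 799124 + 6889 \cdot 13456 + 905032} - \frac{29159}{3400 + 109} = - \frac{33214}{2184 - 3486 - 799124 + 92698384 + 905032} - \frac{29159}{3509} = - \frac{33214}{92802990} - \frac{29159}{3509} = \left(-33214\right) \frac{1}{92802990} - \frac{29159}{3509} = - \frac{16607}{46401495} - \frac{29159}{3509} = - \frac{1353079466668}{162822845955}$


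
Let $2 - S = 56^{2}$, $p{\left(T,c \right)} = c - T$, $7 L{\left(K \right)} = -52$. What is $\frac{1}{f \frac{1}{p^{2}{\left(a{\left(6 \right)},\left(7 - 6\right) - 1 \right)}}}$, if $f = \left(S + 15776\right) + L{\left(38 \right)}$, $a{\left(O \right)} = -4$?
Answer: $\frac{56}{44221} \approx 0.0012664$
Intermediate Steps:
$L{\left(K \right)} = - \frac{52}{7}$ ($L{\left(K \right)} = \frac{1}{7} \left(-52\right) = - \frac{52}{7}$)
$S = -3134$ ($S = 2 - 56^{2} = 2 - 3136 = -3134$)
$f = \frac{88442}{7}$ ($f = \left(-3134 + 15776\right) - \frac{52}{7} = 12642 - \frac{52}{7} = \frac{88442}{7} \approx 12635.0$)
$\frac{1}{f \frac{1}{p^{2}{\left(a{\left(6 \right)},\left(7 - 6\right) - 1 \right)}}} = \frac{1}{\frac{88442}{7} \frac{1}{\left(\left(\left(7 - 6\right) - 1\right) - -4\right)^{2}}} = \frac{1}{\frac{88442}{7} \frac{1}{\left(\left(1 - 1\right) + 4\right)^{2}}} = \frac{1}{\frac{88442}{7} \frac{1}{\left(0 + 4\right)^{2}}} = \frac{1}{\frac{88442}{7} \frac{1}{4^{2}}} = \frac{1}{\frac{88442}{7} \cdot \frac{1}{16}} = \frac{1}{\frac{44221}{56}} = \frac{56}{44221}$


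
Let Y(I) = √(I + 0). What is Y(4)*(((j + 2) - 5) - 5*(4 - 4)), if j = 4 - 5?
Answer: -8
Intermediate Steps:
j = -1
Y(I) = √I
Y(4)*(((j + 2) - 5) - 5*(4 - 4)) = √4*(((-1 + 2) - 5) - 5*(4 - 4)) = 2*((1 - 5) - 5*0) = 2*(-4 + 0) = 2*(-4) = -8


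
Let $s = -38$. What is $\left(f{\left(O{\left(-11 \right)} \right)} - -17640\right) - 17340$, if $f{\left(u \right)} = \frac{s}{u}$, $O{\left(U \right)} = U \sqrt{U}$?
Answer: $300 - \frac{38 i \sqrt{11}}{121} \approx 300.0 - 1.0416 i$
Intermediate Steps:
$O{\left(U \right)} = U^{\frac{3}{2}}$
$f{\left(u \right)} = - \frac{38}{u}$
$\left(f{\left(O{\left(-11 \right)} \right)} - -17640\right) - 17340 = \left(- \frac{38}{\left(-11\right)^{\frac{3}{2}}} - -17640\right) - 17340 = \left(- \frac{38}{\left(-11\right) i \sqrt{11}} + 17640\right) - 17340 = \left(- 38 \frac{i \sqrt{11}}{121} + 17640\right) - 17340 = \left(- \frac{38 i \sqrt{11}}{121} + 17640\right) - 17340 = \left(17640 - \frac{38 i \sqrt{11}}{121}\right) - 17340 = 300 - \frac{38 i \sqrt{11}}{121}$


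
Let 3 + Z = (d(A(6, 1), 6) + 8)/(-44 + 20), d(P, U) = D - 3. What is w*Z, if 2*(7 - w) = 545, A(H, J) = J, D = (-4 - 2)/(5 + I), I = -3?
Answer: 6549/8 ≈ 818.63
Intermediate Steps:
D = -3 (D = (-4 - 2)/(5 - 3) = -6/2 = -6*½ = -3)
w = -531/2 (w = 7 - ½*545 = 7 - 545/2 = -531/2 ≈ -265.50)
d(P, U) = -6 (d(P, U) = -3 - 3 = -6)
Z = -37/12 (Z = -3 + (-6 + 8)/(-44 + 20) = -3 + 2/(-24) = -3 + 2*(-1/24) = -3 - 1/12 = -37/12 ≈ -3.0833)
w*Z = -531/2*(-37/12) = 6549/8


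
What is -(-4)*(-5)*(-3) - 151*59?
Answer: -8849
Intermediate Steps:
-(-4)*(-5)*(-3) - 151*59 = -4*5*(-3) - 8909 = -20*(-3) - 8909 = 60 - 8909 = -8849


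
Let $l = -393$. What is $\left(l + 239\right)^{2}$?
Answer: $23716$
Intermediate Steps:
$\left(l + 239\right)^{2} = \left(-393 + 239\right)^{2} = \left(-154\right)^{2} = 23716$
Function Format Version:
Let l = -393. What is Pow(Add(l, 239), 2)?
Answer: 23716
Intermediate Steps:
Pow(Add(l, 239), 2) = Pow(Add(-393, 239), 2) = Pow(-154, 2) = 23716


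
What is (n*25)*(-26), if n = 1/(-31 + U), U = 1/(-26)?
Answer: 16900/807 ≈ 20.942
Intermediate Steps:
U = -1/26 ≈ -0.038462
n = -26/807 (n = 1/(-31 - 1/26) = 1/(-807/26) = -26/807 ≈ -0.032218)
(n*25)*(-26) = -26/807*25*(-26) = -650/807*(-26) = 16900/807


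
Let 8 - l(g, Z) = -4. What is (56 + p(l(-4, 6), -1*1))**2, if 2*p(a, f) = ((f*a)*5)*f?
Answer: 7396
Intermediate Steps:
l(g, Z) = 12 (l(g, Z) = 8 - 1*(-4) = 8 + 4 = 12)
p(a, f) = 5*a*f**2/2 (p(a, f) = (((f*a)*5)*f)/2 = (((a*f)*5)*f)/2 = ((5*a*f)*f)/2 = (5*a*f**2)/2 = 5*a*f**2/2)
(56 + p(l(-4, 6), -1*1))**2 = (56 + (5/2)*12*(-1*1)**2)**2 = (56 + (5/2)*12*(-1)**2)**2 = (56 + (5/2)*12*1)**2 = (56 + 30)**2 = 86**2 = 7396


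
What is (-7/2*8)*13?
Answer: -364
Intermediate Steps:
(-7/2*8)*13 = (-7*1/2*8)*13 = -7/2*8*13 = -28*13 = -364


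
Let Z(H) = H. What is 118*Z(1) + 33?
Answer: 151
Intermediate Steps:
118*Z(1) + 33 = 118*1 + 33 = 118 + 33 = 151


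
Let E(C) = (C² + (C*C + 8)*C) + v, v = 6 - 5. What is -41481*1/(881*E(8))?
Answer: -41481/564721 ≈ -0.073454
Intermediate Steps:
v = 1
E(C) = 1 + C² + C*(8 + C²) (E(C) = (C² + (C*C + 8)*C) + 1 = (C² + (C² + 8)*C) + 1 = (C² + (8 + C²)*C) + 1 = (C² + C*(8 + C²)) + 1 = 1 + C² + C*(8 + C²))
-41481*1/(881*E(8)) = -41481*1/(881*(1 + 8² + 8³ + 8*8)) = -41481*1/(881*(1 + 64 + 512 + 64)) = -41481/(641*881) = -41481/564721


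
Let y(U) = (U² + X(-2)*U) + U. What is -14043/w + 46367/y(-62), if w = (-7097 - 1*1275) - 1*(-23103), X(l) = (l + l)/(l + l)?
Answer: 630792317/54799320 ≈ 11.511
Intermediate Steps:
X(l) = 1 (X(l) = (2*l)/((2*l)) = (2*l)*(1/(2*l)) = 1)
y(U) = U² + 2*U (y(U) = (U² + 1*U) + U = (U² + U) + U = (U + U²) + U = U² + 2*U)
w = 14731 (w = (-7097 - 1275) + 23103 = -8372 + 23103 = 14731)
-14043/w + 46367/y(-62) = -14043/14731 + 46367/((-62*(2 - 62))) = -14043*1/14731 + 46367/((-62*(-60))) = -14043/14731 + 46367/3720 = 630792317/54799320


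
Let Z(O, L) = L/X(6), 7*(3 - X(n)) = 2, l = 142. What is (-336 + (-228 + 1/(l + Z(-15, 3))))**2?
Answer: 2351613049009/7392961 ≈ 3.1809e+5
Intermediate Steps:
X(n) = 19/7 (X(n) = 3 - 1/7*2 = 3 - 2/7 = 19/7)
Z(O, L) = 7*L/19 (Z(O, L) = L/(19/7) = L*(7/19) = 7*L/19)
(-336 + (-228 + 1/(l + Z(-15, 3))))**2 = (-336 + (-228 + 1/(142 + (7/19)*3)))**2 = (-336 + (-228 + 1/(142 + 21/19)))**2 = (-336 + (-228 + 1/(2719/19)))**2 = (-336 + (-228 + 19/2719))**2 = (-336 - 619913/2719)**2 = (-1533497/2719)**2 = 2351613049009/7392961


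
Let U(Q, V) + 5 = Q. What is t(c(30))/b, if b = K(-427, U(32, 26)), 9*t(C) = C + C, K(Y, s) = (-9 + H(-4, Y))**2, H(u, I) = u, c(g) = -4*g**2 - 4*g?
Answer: -2480/507 ≈ -4.8915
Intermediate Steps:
c(g) = -4*g - 4*g**2
U(Q, V) = -5 + Q
K(Y, s) = 169 (K(Y, s) = (-9 - 4)**2 = (-13)**2 = 169)
t(C) = 2*C/9 (t(C) = (C + C)/9 = (2*C)/9 = 2*C/9)
b = 169
t(c(30))/b = (2*(-4*30*(1 + 30))/9)/169 = (2*(-4*30*31)/9)*(1/169) = ((2/9)*(-3720))*(1/169) = -2480/3*1/169 = -2480/507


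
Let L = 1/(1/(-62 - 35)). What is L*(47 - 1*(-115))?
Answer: -15714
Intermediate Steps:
L = -97 (L = 1/(1/(-97)) = 1/(-1/97) = -97)
L*(47 - 1*(-115)) = -97*(47 - 1*(-115)) = -97*(47 + 115) = -97*162 = -15714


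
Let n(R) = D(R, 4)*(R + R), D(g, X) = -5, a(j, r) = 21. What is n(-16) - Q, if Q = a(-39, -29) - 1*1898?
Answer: 2037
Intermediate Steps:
Q = -1877 (Q = 21 - 1*1898 = 21 - 1898 = -1877)
n(R) = -10*R (n(R) = -5*(R + R) = -10*R)
n(-16) - Q = -10*(-16) - 1*(-1877) = 160 + 1877 = 2037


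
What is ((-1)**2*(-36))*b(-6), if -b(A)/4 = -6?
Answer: -864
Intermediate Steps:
b(A) = 24 (b(A) = -4*(-6) = 24)
((-1)**2*(-36))*b(-6) = ((-1)**2*(-36))*24 = (1*(-36))*24 = -36*24 = -864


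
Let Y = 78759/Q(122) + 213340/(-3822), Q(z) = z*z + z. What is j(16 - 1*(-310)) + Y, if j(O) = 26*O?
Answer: 80537181415/9558822 ≈ 8425.4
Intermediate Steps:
Q(z) = z + z² (Q(z) = z² + z = z + z²)
Y = -483393857/9558822 (Y = 78759/((122*(1 + 122))) + 213340/(-3822) = 78759/((122*123)) + 213340*(-1/3822) = 78759/15006 - 106670/1911 = 78759*(1/15006) - 106670/1911 = 26253/5002 - 106670/1911 = -483393857/9558822 ≈ -50.570)
j(16 - 1*(-310)) + Y = 26*(16 - 1*(-310)) - 483393857/9558822 = 26*(16 + 310) - 483393857/9558822 = 26*326 - 483393857/9558822 = 8476 - 483393857/9558822 = 80537181415/9558822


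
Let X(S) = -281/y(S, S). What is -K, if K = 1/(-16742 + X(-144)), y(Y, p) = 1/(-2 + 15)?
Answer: 1/20395 ≈ 4.9032e-5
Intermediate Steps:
y(Y, p) = 1/13
X(S) = -3653 (X(S) = -281/1/13 = -281*13 = -3653)
K = -1/20395 (K = 1/(-16742 - 3653) = 1/(-20395) = -1/20395 ≈ -4.9032e-5)
-K = -1*(-1/20395) = 1/20395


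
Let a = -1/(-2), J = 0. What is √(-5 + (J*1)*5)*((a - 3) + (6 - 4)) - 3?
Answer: -3 - I*√5/2 ≈ -3.0 - 1.118*I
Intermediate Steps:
a = ½ (a = -1*(-½) = ½ ≈ 0.50000)
√(-5 + (J*1)*5)*((a - 3) + (6 - 4)) - 3 = √(-5 + (0*1)*5)*((½ - 3) + (6 - 4)) - 3 = √(-5 + 0*5)*(-5/2 + 2) - 3 = √(-5 + 0)*(-½) - 3 = √(-5)*(-½) - 3 = (I*√5)*(-½) - 3 = -I*√5/2 - 3 = -3 - I*√5/2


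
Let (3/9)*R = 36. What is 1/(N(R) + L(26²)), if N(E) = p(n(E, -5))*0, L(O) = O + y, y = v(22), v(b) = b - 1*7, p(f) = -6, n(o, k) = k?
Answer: 1/691 ≈ 0.0014472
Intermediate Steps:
R = 108 (R = 3*36 = 108)
v(b) = -7 + b (v(b) = b - 7 = -7 + b)
y = 15 (y = -7 + 22 = 15)
L(O) = 15 + O (L(O) = O + 15 = 15 + O)
N(E) = 0 (N(E) = -6*0 = 0)
1/(N(R) + L(26²)) = 1/(0 + (15 + 26²)) = 1/(0 + (15 + 676)) = 1/(0 + 691) = 1/691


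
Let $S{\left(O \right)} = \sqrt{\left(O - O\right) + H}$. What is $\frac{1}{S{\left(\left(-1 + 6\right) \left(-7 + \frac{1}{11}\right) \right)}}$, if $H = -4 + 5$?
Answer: $1$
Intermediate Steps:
$H = 1$
$S{\left(O \right)} = 1$ ($S{\left(O \right)} = \sqrt{\left(O - O\right) + 1} = \sqrt{0 + 1} = \sqrt{1} = 1$)
$\frac{1}{S{\left(\left(-1 + 6\right) \left(-7 + \frac{1}{11}\right) \right)}} = 1^{-1} = 1$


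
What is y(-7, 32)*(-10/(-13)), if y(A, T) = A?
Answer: -70/13 ≈ -5.3846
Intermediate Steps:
y(-7, 32)*(-10/(-13)) = -(-70)/(-13) = -(-70)*(-1)/13 = -7*10/13 = -70/13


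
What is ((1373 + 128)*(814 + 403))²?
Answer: 3336894998089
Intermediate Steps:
((1373 + 128)*(814 + 403))² = (1501*1217)² = 1826717² = 3336894998089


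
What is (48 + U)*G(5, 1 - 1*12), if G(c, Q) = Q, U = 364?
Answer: -4532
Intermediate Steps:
(48 + U)*G(5, 1 - 1*12) = (48 + 364)*(1 - 1*12) = 412*(1 - 12) = 412*(-11) = -4532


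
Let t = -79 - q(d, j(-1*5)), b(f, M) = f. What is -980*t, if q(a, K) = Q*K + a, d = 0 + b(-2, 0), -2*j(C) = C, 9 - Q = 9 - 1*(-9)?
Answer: 53410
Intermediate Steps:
Q = -9 (Q = 9 - (9 - 1*(-9)) = 9 - (9 + 9) = 9 - 1*18 = 9 - 18 = -9)
j(C) = -C/2
d = -2 (d = 0 - 2 = -2)
q(a, K) = a - 9*K (q(a, K) = -9*K + a = a - 9*K)
t = -109/2 (t = -79 - (-2 - (-9)*(-1*5)/2) = -79 - (-2 - (-9)*(-5)/2) = -79 - (-2 - 9*5/2) = -79 - (-2 - 45/2) = -79 - 1*(-49/2) = -79 + 49/2 = -109/2 ≈ -54.500)
-980*t = -980*(-109/2) = 53410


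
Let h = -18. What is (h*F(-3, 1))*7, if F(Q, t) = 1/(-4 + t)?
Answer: 42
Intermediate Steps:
(h*F(-3, 1))*7 = -18/(-4 + 1)*7 = -18/(-3)*7 = -18*(-⅓)*7 = 6*7 = 42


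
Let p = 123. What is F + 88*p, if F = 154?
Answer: 10978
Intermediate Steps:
F + 88*p = 154 + 88*123 = 154 + 10824 = 10978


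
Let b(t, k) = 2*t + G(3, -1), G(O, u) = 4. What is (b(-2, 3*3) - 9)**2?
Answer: 81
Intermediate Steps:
b(t, k) = 4 + 2*t (b(t, k) = 2*t + 4 = 4 + 2*t)
(b(-2, 3*3) - 9)**2 = ((4 + 2*(-2)) - 9)**2 = ((4 - 4) - 9)**2 = (0 - 9)**2 = (-9)**2 = 81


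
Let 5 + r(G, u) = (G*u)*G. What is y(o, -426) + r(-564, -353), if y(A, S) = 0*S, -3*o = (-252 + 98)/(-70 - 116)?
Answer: -112287893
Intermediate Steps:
o = -77/279 (o = -(-252 + 98)/(3*(-70 - 116)) = -(-154)/(3*(-186)) = -(-154)*(-1)/(3*186) = -⅓*77/93 = -77/279 ≈ -0.27599)
y(A, S) = 0
r(G, u) = -5 + u*G² (r(G, u) = -5 + (G*u)*G = -5 + u*G²)
y(o, -426) + r(-564, -353) = 0 + (-5 - 353*(-564)²) = 0 + (-5 - 353*318096) = 0 + (-5 - 112287888) = 0 - 112287893 = -112287893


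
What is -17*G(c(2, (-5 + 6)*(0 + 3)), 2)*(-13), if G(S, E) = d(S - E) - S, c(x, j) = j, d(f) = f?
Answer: -442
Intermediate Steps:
G(S, E) = -E (G(S, E) = (S - E) - S = -E)
-17*G(c(2, (-5 + 6)*(0 + 3)), 2)*(-13) = -(-17)*2*(-13) = -17*(-2)*(-13) = 34*(-13) = -442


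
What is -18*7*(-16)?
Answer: 2016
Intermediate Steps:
-18*7*(-16) = -6*21*(-16) = -126*(-16) = 2016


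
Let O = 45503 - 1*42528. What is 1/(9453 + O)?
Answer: 1/12428 ≈ 8.0463e-5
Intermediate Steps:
O = 2975 (O = 45503 - 42528 = 2975)
1/(9453 + O) = 1/(9453 + 2975) = 1/12428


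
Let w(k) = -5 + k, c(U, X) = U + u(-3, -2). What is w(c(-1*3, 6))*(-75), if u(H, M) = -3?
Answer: 825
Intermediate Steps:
c(U, X) = -3 + U (c(U, X) = U - 3 = -3 + U)
w(c(-1*3, 6))*(-75) = (-5 + (-3 - 1*3))*(-75) = (-5 + (-3 - 3))*(-75) = (-5 - 6)*(-75) = -11*(-75) = 825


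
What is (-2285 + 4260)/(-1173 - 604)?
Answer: -1975/1777 ≈ -1.1114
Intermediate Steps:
(-2285 + 4260)/(-1173 - 604) = 1975/(-1777) = 1975*(-1/1777) = -1975/1777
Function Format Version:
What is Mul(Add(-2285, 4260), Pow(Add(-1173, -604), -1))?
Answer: Rational(-1975, 1777) ≈ -1.1114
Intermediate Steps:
Mul(Add(-2285, 4260), Pow(Add(-1173, -604), -1)) = Mul(1975, Pow(-1777, -1)) = Mul(1975, Rational(-1, 1777)) = Rational(-1975, 1777)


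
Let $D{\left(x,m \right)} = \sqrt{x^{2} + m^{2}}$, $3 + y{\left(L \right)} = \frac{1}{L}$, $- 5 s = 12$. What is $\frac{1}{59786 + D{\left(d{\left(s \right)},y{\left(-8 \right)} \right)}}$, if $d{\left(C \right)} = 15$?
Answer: $\frac{3826304}{228759395919} - \frac{40 \sqrt{601}}{228759395919} \approx 1.6722 \cdot 10^{-5}$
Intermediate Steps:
$s = - \frac{12}{5}$ ($s = \left(- \frac{1}{5}\right) 12 = - \frac{12}{5} \approx -2.4$)
$y{\left(L \right)} = -3 + \frac{1}{L}$
$D{\left(x,m \right)} = \sqrt{m^{2} + x^{2}}$
$\frac{1}{59786 + D{\left(d{\left(s \right)},y{\left(-8 \right)} \right)}} = \frac{1}{59786 + \sqrt{\left(-3 + \frac{1}{-8}\right)^{2} + 15^{2}}} = \frac{1}{59786 + \sqrt{\left(-3 - \frac{1}{8}\right)^{2} + 225}} = \frac{1}{59786 + \sqrt{\left(- \frac{25}{8}\right)^{2} + 225}} = \frac{1}{59786 + \sqrt{\frac{625}{64} + 225}} = \frac{1}{59786 + \sqrt{\frac{15025}{64}}} = \frac{1}{59786 + \frac{5 \sqrt{601}}{8}}$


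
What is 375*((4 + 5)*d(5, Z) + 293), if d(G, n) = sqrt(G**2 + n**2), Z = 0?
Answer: 126750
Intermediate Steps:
375*((4 + 5)*d(5, Z) + 293) = 375*((4 + 5)*sqrt(5**2 + 0**2) + 293) = 375*(9*sqrt(25 + 0) + 293) = 375*(9*sqrt(25) + 293) = 375*(9*5 + 293) = 375*(45 + 293) = 375*338 = 126750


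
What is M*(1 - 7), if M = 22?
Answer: -132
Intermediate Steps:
M*(1 - 7) = 22*(1 - 7) = 22*(-6) = -132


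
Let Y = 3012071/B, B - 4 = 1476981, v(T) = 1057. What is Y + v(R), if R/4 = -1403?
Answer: 1564185216/1476985 ≈ 1059.0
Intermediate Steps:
R = -5612 (R = 4*(-1403) = -5612)
B = 1476985 (B = 4 + 1476981 = 1476985)
Y = 3012071/1476985 ≈ 2.0393
Y + v(R) = 3012071/1476985 + 1057 = 1564185216/1476985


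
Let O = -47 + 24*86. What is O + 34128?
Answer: 36145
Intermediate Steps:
O = 2017 (O = -47 + 2064 = 2017)
O + 34128 = 2017 + 34128 = 36145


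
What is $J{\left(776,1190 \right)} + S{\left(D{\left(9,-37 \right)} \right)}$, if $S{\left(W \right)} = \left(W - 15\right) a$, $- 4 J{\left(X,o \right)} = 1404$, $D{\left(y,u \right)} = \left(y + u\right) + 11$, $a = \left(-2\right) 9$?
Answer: $225$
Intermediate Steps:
$a = -18$
$D{\left(y,u \right)} = 11 + u + y$ ($D{\left(y,u \right)} = \left(u + y\right) + 11 = 11 + u + y$)
$J{\left(X,o \right)} = -351$ ($J{\left(X,o \right)} = \left(- \frac{1}{4}\right) 1404 = -351$)
$S{\left(W \right)} = 270 - 18 W$ ($S{\left(W \right)} = \left(W - 15\right) \left(-18\right) = \left(-15 + W\right) \left(-18\right) = 270 - 18 W$)
$J{\left(776,1190 \right)} + S{\left(D{\left(9,-37 \right)} \right)} = -351 - \left(-270 + 18 \left(11 - 37 + 9\right)\right) = -351 + \left(270 - -306\right) = -351 + \left(270 + 306\right) = -351 + 576 = 225$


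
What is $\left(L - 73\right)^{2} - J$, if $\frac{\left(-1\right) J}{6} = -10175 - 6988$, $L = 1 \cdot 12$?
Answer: $-99257$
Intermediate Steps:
$L = 12$
$J = 102978$ ($J = - 6 \left(-10175 - 6988\right) = \left(-6\right) \left(-17163\right) = 102978$)
$\left(L - 73\right)^{2} - J = \left(12 - 73\right)^{2} - 102978 = \left(-61\right)^{2} - 102978 = 3721 - 102978 = -99257$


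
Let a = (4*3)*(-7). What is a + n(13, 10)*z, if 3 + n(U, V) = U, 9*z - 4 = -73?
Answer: -482/3 ≈ -160.67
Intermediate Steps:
z = -23/3 (z = 4/9 + (⅑)*(-73) = 4/9 - 73/9 = -23/3 ≈ -7.6667)
n(U, V) = -3 + U
a = -84 (a = 12*(-7) = -84)
a + n(13, 10)*z = -84 + (-3 + 13)*(-23/3) = -84 + 10*(-23/3) = -84 - 230/3 = -482/3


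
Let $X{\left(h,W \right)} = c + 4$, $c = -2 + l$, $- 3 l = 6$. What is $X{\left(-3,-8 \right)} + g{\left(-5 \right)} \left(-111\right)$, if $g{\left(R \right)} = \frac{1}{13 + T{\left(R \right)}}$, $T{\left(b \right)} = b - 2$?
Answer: $- \frac{37}{2} \approx -18.5$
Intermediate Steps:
$l = -2$ ($l = \left(- \frac{1}{3}\right) 6 = -2$)
$c = -4$ ($c = -2 - 2 = -4$)
$T{\left(b \right)} = -2 + b$
$g{\left(R \right)} = \frac{1}{11 + R}$ ($g{\left(R \right)} = \frac{1}{13 + \left(-2 + R\right)} = \frac{1}{11 + R}$)
$X{\left(h,W \right)} = 0$ ($X{\left(h,W \right)} = -4 + 4 = 0$)
$X{\left(-3,-8 \right)} + g{\left(-5 \right)} \left(-111\right) = 0 + \frac{1}{11 - 5} \left(-111\right) = 0 + \frac{1}{6} \left(-111\right) = 0 - \frac{37}{2} = - \frac{37}{2}$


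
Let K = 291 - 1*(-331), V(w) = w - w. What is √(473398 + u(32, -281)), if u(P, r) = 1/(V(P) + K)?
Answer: √183150112454/622 ≈ 688.04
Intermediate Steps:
V(w) = 0
K = 622 (K = 291 + 331 = 622)
u(P, r) = 1/622 (u(P, r) = 1/(0 + 622) = 1/622)
√(473398 + u(32, -281)) = √(473398 + 1/622) = √(294453557/622) = √183150112454/622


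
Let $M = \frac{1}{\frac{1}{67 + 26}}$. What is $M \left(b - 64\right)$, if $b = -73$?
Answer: $-12741$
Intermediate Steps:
$M = 93$ ($M = \frac{1}{\frac{1}{93}} = 93$)
$M \left(b - 64\right) = 93 \left(-73 - 64\right) = 93 \left(-137\right) = -12741$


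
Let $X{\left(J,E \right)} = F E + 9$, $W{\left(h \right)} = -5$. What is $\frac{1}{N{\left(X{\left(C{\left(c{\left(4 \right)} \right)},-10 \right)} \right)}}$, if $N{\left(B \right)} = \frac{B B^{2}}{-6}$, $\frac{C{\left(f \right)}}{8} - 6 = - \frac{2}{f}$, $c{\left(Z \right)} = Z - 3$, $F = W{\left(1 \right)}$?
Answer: $- \frac{6}{205379} \approx -2.9214 \cdot 10^{-5}$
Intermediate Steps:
$F = -5$
$c{\left(Z \right)} = -3 + Z$
$C{\left(f \right)} = 48 - \frac{16}{f}$ ($C{\left(f \right)} = 48 + 8 \left(- \frac{2}{f}\right) = 48 - \frac{16}{f}$)
$X{\left(J,E \right)} = 9 - 5 E$ ($X{\left(J,E \right)} = - 5 E + 9 = 9 - 5 E$)
$N{\left(B \right)} = - \frac{B^{3}}{6}$ ($N{\left(B \right)} = B^{3} \left(- \frac{1}{6}\right) = - \frac{B^{3}}{6}$)
$\frac{1}{N{\left(X{\left(C{\left(c{\left(4 \right)} \right)},-10 \right)} \right)}} = \frac{1}{\left(- \frac{1}{6}\right) \left(9 - -50\right)^{3}} = \frac{1}{\left(- \frac{1}{6}\right) \left(9 + 50\right)^{3}} = \frac{1}{\left(- \frac{1}{6}\right) 59^{3}} = \frac{1}{\left(- \frac{1}{6}\right) 205379} = \frac{1}{- \frac{205379}{6}} = - \frac{6}{205379}$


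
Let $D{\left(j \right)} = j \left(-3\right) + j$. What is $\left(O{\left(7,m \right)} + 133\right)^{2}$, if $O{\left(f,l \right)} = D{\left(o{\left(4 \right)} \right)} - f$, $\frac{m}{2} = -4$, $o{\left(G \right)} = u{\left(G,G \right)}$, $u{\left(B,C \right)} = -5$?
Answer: $18496$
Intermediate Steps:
$o{\left(G \right)} = -5$
$m = -8$ ($m = 2 \left(-4\right) = -8$)
$D{\left(j \right)} = - 2 j$ ($D{\left(j \right)} = - 3 j + j = - 2 j$)
$O{\left(f,l \right)} = 10 - f$ ($O{\left(f,l \right)} = \left(-2\right) \left(-5\right) - f = 10 - f$)
$\left(O{\left(7,m \right)} + 133\right)^{2} = \left(\left(10 - 7\right) + 133\right)^{2} = \left(3 + 133\right)^{2} = 136^{2} = 18496$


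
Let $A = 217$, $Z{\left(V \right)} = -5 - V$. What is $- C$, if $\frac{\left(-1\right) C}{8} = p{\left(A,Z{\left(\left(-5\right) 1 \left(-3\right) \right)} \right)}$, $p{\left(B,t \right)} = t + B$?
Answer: $1576$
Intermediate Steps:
$p{\left(B,t \right)} = B + t$
$C = -1576$ ($C = - 8 \left(217 - \left(5 + \left(-5\right) 1 \left(-3\right)\right)\right) = - 8 \left(217 - \left(5 - -15\right)\right) = - 8 \left(217 - 20\right) = \left(-8\right) 197 = -1576$)
$- C = \left(-1\right) \left(-1576\right) = 1576$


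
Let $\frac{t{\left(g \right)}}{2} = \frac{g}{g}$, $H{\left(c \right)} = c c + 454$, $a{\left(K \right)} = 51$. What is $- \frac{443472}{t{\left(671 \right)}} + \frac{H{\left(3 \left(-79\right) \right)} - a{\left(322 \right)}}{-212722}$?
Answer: $- \frac{23584090982}{106361} \approx -2.2174 \cdot 10^{5}$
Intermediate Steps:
$H{\left(c \right)} = 454 + c^{2}$ ($H{\left(c \right)} = c^{2} + 454 = 454 + c^{2}$)
$t{\left(g \right)} = 2$ ($t{\left(g \right)} = 2 \frac{g}{g} = 2 \cdot 1 = 2$)
$- \frac{443472}{t{\left(671 \right)}} + \frac{H{\left(3 \left(-79\right) \right)} - a{\left(322 \right)}}{-212722} = - \frac{443472}{2} + \frac{\left(454 + \left(3 \left(-79\right)\right)^{2}\right) - 51}{-212722} = \left(-443472\right) \frac{1}{2} + \left(\left(454 + \left(-237\right)^{2}\right) - 51\right) \left(- \frac{1}{212722}\right) = -221736 + \left(\left(454 + 56169\right) - 51\right) \left(- \frac{1}{212722}\right) = -221736 + \left(56623 - 51\right) \left(- \frac{1}{212722}\right) = -221736 + 56572 \left(- \frac{1}{212722}\right) = -221736 - \frac{28286}{106361} = - \frac{23584090982}{106361}$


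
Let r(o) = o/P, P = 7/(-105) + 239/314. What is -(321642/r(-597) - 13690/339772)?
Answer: 9930820878789/26538741490 ≈ 374.20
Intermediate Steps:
P = 3271/4710 (P = 7*(-1/105) + 239*(1/314) = -1/15 + 239/314 = 3271/4710 ≈ 0.69448)
r(o) = 4710*o/3271 (r(o) = o/(3271/4710) = o*(4710/3271) = 4710*o/3271)
-(321642/r(-597) - 13690/339772) = -(321642/(((4710/3271)*(-597))) - 13690/339772) = -(321642/(-2811870/3271) - 13690*1/339772) = -(321642*(-3271/2811870) - 6845/169886) = -(-58449499/156215 - 6845/169886) = -1*(-9930820878789/26538741490) = 9930820878789/26538741490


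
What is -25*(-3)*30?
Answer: 2250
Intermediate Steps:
-25*(-3)*30 = -5*(-15)*30 = 75*30 = 2250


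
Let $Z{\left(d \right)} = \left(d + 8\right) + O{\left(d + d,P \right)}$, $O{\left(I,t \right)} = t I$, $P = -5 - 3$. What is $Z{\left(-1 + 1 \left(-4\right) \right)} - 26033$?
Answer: $-25950$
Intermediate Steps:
$P = -8$ ($P = -5 - 3 = -8$)
$O{\left(I,t \right)} = I t$
$Z{\left(d \right)} = 8 - 15 d$ ($Z{\left(d \right)} = \left(d + 8\right) + \left(d + d\right) \left(-8\right) = \left(8 + d\right) + 2 d \left(-8\right) = \left(8 + d\right) - 16 d = 8 - 15 d$)
$Z{\left(-1 + 1 \left(-4\right) \right)} - 26033 = \left(8 - 15 \left(-1 + 1 \left(-4\right)\right)\right) - 26033 = \left(8 - 15 \left(-1 - 4\right)\right) - 26033 = \left(8 - -75\right) - 26033 = \left(8 + 75\right) - 26033 = 83 - 26033 = -25950$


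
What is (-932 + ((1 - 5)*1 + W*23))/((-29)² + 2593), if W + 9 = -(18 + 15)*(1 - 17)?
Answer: 11001/3434 ≈ 3.2036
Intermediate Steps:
W = 519 (W = -9 - (18 + 15)*(1 - 17) = -9 - 33*(-16) = -9 - 1*(-528) = -9 + 528 = 519)
(-932 + ((1 - 5)*1 + W*23))/((-29)² + 2593) = (-932 + ((1 - 5)*1 + 519*23))/((-29)² + 2593) = (-932 + (-4*1 + 11937))/(841 + 2593) = (-932 + (-4 + 11937))/3434 = (-932 + 11933)*(1/3434) = 11001*(1/3434) = 11001/3434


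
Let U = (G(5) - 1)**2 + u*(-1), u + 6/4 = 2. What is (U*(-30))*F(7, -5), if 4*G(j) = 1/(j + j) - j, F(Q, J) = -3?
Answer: 64089/160 ≈ 400.56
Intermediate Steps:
u = 1/2 (u = -3/2 + 2 = 1/2 ≈ 0.50000)
G(j) = -j/4 + 1/(8*j) (G(j) = (1/(j + j) - j)/4 = (1/(2*j) - j)/4 = -j/4 + 1/(8*j))
U = 7121/1600 (U = ((-1/4*5 + (1/8)/5) - 1)**2 + (1/2)*(-1) = ((-5/4 + (1/8)*(1/5)) - 1)**2 - 1/2 = ((-5/4 + 1/40) - 1)**2 - 1/2 = (-49/40 - 1)**2 - 1/2 = (-89/40)**2 - 1/2 = 7921/1600 - 1/2 = 7121/1600 ≈ 4.4506)
(U*(-30))*F(7, -5) = ((7121/1600)*(-30))*(-3) = -21363/160*(-3) = 64089/160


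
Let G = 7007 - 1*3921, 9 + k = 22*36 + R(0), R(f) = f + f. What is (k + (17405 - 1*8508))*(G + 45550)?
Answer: 470796480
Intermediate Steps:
R(f) = 2*f
k = 783 (k = -9 + (22*36 + 2*0) = -9 + (792 + 0) = -9 + 792 = 783)
G = 3086 (G = 7007 - 3921 = 3086)
(k + (17405 - 1*8508))*(G + 45550) = (783 + (17405 - 1*8508))*(3086 + 45550) = (783 + (17405 - 8508))*48636 = (783 + 8897)*48636 = 9680*48636 = 470796480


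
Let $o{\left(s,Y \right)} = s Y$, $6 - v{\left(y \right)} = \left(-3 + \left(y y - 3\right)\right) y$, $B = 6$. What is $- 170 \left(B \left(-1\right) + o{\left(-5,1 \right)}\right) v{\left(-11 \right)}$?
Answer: $2376770$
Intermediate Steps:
$v{\left(y \right)} = 6 - y \left(-6 + y^{2}\right)$ ($v{\left(y \right)} = 6 - \left(-3 + \left(y y - 3\right)\right) y = 6 - \left(-3 + \left(y^{2} - 3\right)\right) y = 6 - \left(-3 + \left(-3 + y^{2}\right)\right) y = 6 - \left(-6 + y^{2}\right) y = 6 - y \left(-6 + y^{2}\right)$)
$o{\left(s,Y \right)} = Y s$
$- 170 \left(B \left(-1\right) + o{\left(-5,1 \right)}\right) v{\left(-11 \right)} = - 170 \left(6 \left(-1\right) + 1 \left(-5\right)\right) \left(6 - \left(-11\right)^{3} + 6 \left(-11\right)\right) = - 170 \left(-6 - 5\right) \left(6 - -1331 - 66\right) = \left(-170\right) \left(-11\right) \left(6 + 1331 - 66\right) = 1870 \cdot 1271 = 2376770$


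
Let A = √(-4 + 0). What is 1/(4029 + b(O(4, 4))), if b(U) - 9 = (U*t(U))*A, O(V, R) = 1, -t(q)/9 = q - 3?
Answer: 673/2717790 - I/452965 ≈ 0.00024763 - 2.2077e-6*I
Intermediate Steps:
t(q) = 27 - 9*q (t(q) = -9*(q - 3) = -9*(-3 + q) = 27 - 9*q)
A = 2*I (A = √(-4) = 2*I ≈ 2.0*I)
b(U) = 9 + 2*I*U*(27 - 9*U) (b(U) = 9 + (U*(27 - 9*U))*(2*I) = 9 + 2*I*U*(27 - 9*U))
1/(4029 + b(O(4, 4))) = 1/(4029 + (9 - 18*I*1*(-3 + 1))) = 1/(4029 + (9 - 18*I*1*(-2))) = 1/(4029 + (9 + 36*I)) = 1/(4038 + 36*I) = (4038 - 36*I)/16306740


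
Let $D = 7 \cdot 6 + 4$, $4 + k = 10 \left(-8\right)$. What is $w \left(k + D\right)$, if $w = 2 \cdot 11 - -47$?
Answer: $-2622$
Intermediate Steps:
$k = -84$ ($k = -4 + 10 \left(-8\right) = -4 - 80 = -84$)
$D = 46$ ($D = 42 + 4 = 46$)
$w = 69$ ($w = 22 + 47 = 69$)
$w \left(k + D\right) = 69 \left(-84 + 46\right) = 69 \left(-38\right) = -2622$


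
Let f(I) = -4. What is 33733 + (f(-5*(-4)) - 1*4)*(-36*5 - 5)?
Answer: 35213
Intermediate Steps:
33733 + (f(-5*(-4)) - 1*4)*(-36*5 - 5) = 33733 + (-4 - 1*4)*(-36*5 - 5) = 33733 + (-4 - 4)*(-180 - 5) = 33733 - 8*(-185) = 33733 + 1480 = 35213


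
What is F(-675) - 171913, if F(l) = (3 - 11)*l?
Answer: -166513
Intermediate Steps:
F(l) = -8*l
F(-675) - 171913 = -8*(-675) - 171913 = 5400 - 171913 = -166513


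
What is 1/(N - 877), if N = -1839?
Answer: -1/2716 ≈ -0.00036819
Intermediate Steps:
1/(N - 877) = 1/(-1839 - 877) = 1/(-2716) = -1/2716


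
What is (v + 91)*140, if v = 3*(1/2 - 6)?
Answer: 10430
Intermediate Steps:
v = -33/2 (v = 3*(½ - 6) = 3*(-11/2) = -33/2 ≈ -16.500)
(v + 91)*140 = (-33/2 + 91)*140 = (149/2)*140 = 10430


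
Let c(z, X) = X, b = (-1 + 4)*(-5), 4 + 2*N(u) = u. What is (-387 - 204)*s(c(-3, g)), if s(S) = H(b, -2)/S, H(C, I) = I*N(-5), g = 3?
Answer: -1773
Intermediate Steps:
N(u) = -2 + u/2
b = -15 (b = 3*(-5) = -15)
H(C, I) = -9*I/2 (H(C, I) = I*(-2 + (½)*(-5)) = I*(-2 - 5/2) = I*(-9/2) = -9*I/2)
s(S) = 9/S (s(S) = (-9/2*(-2))/S = 9/S)
(-387 - 204)*s(c(-3, g)) = (-387 - 204)*(9/3) = -5319/3 = -591*3 = -1773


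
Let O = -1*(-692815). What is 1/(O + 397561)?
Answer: 1/1090376 ≈ 9.1711e-7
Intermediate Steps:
O = 692815
1/(O + 397561) = 1/(692815 + 397561) = 1/1090376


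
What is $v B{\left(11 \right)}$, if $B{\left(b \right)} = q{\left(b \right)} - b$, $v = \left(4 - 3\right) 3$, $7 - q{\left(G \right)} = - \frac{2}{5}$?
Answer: $- \frac{54}{5} \approx -10.8$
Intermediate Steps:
$q{\left(G \right)} = \frac{37}{5}$ ($q{\left(G \right)} = 7 - - \frac{2}{5} = 7 + \frac{2}{5} = \frac{37}{5}$)
$v = 3$ ($v = 1 \cdot 3 = 3$)
$B{\left(b \right)} = \frac{37}{5} - b$
$v B{\left(11 \right)} = 3 \left(\frac{37}{5} - 11\right) = 3 \left(- \frac{18}{5}\right) = - \frac{54}{5}$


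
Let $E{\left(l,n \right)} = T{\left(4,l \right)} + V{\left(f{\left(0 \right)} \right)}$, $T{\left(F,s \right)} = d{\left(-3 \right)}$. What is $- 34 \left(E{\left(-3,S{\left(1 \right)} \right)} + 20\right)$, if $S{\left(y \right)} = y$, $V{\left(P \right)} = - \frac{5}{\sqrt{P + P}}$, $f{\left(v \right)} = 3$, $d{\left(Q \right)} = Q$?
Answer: $-578 + \frac{85 \sqrt{6}}{3} \approx -508.6$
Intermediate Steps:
$T{\left(F,s \right)} = -3$
$V{\left(P \right)} = - \frac{5 \sqrt{2}}{2 \sqrt{P}}$ ($V{\left(P \right)} = - \frac{5}{\sqrt{2 P}} = - \frac{5}{\sqrt{2} \sqrt{P}} = - 5 \frac{\sqrt{2}}{2 \sqrt{P}} = - \frac{5 \sqrt{2}}{2 \sqrt{P}}$)
$E{\left(l,n \right)} = -3 - \frac{5 \sqrt{6}}{6}$ ($E{\left(l,n \right)} = -3 - \frac{5 \sqrt{2}}{2 \sqrt{3}} = -3 - \frac{5 \sqrt{2} \frac{\sqrt{3}}{3}}{2} = -3 - \frac{5 \sqrt{6}}{6}$)
$- 34 \left(E{\left(-3,S{\left(1 \right)} \right)} + 20\right) = - 34 \left(\left(-3 - \frac{5 \sqrt{6}}{6}\right) + 20\right) = - 34 \left(17 - \frac{5 \sqrt{6}}{6}\right) = -578 + \frac{85 \sqrt{6}}{3}$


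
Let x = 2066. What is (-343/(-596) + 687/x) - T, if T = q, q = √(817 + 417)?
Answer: 559045/615668 - √1234 ≈ -34.220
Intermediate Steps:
q = √1234 ≈ 35.128
T = √1234 ≈ 35.128
(-343/(-596) + 687/x) - T = (-343/(-596) + 687/2066) - √1234 = (-343*(-1/596) + 687*(1/2066)) - √1234 = (343/596 + 687/2066) - √1234 = 559045/615668 - √1234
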